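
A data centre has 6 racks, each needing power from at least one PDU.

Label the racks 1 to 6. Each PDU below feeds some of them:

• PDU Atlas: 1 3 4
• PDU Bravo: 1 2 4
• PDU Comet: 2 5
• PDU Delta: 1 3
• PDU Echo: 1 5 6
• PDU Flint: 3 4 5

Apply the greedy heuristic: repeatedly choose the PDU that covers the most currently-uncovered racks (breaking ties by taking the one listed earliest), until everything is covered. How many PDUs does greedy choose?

3

Greedy: pick Atlas (covers 3 new) → pick Comet (covers 2 new) → pick Echo (covers 1 new). Total picks: 3.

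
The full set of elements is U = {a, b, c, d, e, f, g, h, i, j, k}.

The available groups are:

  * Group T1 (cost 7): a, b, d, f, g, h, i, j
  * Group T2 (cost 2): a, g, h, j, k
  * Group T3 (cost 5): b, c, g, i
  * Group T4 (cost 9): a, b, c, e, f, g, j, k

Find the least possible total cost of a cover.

T1, T4 together cover every element (T1 ∪ T4 = {a, b, c, d, e, f, g, h, i, j, k}); total cost 7 + 9 = 16.
The greedy pick T2, T3, T1, T4 costs 23; no covering selection beats 16.

16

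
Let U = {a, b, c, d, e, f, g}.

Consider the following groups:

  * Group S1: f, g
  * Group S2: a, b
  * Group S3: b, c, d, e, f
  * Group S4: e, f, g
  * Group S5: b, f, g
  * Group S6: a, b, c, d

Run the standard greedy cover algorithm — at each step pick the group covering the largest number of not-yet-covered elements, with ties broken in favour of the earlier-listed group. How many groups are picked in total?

3

Greedy: pick S3 (covers 5 new) → pick S1 (covers 1 new) → pick S2 (covers 1 new). Total picks: 3.
(The true minimum cover uses only 2 groups, so greedy is not optimal here.)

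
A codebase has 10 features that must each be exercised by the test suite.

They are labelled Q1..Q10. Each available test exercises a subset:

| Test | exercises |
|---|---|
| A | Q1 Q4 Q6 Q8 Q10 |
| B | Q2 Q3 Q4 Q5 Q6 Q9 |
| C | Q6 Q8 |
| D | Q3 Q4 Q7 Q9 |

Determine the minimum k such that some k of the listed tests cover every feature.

3

A and B and D together: A ∪ B ∪ D = {Q1, Q2, Q3, Q4, Q5, Q6, Q7, Q8, Q9, Q10} — every feature is covered.
Only A contains Q1, so A is forced; the remaining 5 features need at least 2 more tests (each remaining test adds at most 4) — so at least 3 tests are needed, and 3 is optimal.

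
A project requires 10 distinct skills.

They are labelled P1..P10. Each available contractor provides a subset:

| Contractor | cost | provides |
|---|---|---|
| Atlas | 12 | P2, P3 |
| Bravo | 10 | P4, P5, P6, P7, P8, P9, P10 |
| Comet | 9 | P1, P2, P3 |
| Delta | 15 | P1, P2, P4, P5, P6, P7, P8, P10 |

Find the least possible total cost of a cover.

19

Bravo, Comet together cover every skill (Bravo ∪ Comet = {P1, P2, P3, P4, P5, P6, P7, P8, P9, P10}); total cost 10 + 9 = 19.
No covering selection has total cost below 19.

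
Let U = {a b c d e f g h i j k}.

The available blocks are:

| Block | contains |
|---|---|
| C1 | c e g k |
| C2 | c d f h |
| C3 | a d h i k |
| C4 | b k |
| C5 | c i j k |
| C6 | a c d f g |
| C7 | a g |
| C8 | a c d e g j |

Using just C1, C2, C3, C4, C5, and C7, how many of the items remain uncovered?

0

Union of C1, C2, C3, C4, C5, C7 = {a, b, c, d, e, f, g, h, i, j, k} — that's every item, so 0 are uncovered.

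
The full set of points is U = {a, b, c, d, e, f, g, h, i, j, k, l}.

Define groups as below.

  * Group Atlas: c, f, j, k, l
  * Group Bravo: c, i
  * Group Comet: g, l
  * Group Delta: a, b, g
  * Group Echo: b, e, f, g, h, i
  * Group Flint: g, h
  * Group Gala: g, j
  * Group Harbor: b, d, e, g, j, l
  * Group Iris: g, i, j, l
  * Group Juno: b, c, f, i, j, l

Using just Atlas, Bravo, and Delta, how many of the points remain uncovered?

3

Union of Atlas, Bravo, Delta = {a, b, c, f, g, i, j, k, l}.
Not covered: d, e, h — 3 points.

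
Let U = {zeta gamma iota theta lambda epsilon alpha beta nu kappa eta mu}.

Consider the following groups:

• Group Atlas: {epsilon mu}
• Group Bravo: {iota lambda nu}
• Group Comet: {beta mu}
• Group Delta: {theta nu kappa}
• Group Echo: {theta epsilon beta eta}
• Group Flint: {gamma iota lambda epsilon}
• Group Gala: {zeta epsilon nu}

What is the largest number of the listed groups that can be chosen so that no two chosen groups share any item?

3

Comet, Delta, Flint are pairwise disjoint (Comet={beta,mu}; Delta={theta,nu,kappa}; Flint={gamma,iota,lambda,epsilon}).
Every remaining group overlaps one of these, and no 4 of the listed groups are pairwise disjoint, so 3 is the maximum.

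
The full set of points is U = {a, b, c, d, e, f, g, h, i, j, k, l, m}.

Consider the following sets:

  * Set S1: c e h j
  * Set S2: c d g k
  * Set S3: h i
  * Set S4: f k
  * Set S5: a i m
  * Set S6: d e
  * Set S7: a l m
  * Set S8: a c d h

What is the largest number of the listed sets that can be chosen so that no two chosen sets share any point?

4

S3, S4, S6, S7 are pairwise disjoint (S3={h,i}; S4={f,k}; S6={d,e}; S7={a,l,m}).
Every remaining set overlaps one of these, and no 5 of the listed sets are pairwise disjoint, so 4 is the maximum.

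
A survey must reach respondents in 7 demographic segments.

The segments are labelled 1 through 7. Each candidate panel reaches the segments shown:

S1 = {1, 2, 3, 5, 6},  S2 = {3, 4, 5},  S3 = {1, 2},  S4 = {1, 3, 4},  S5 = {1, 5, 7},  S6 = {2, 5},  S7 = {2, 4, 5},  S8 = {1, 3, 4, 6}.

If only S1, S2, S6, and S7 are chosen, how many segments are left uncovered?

1

Union of S1, S2, S6, S7 = {1, 2, 3, 4, 5, 6}.
Not covered: 7 — 1 segment.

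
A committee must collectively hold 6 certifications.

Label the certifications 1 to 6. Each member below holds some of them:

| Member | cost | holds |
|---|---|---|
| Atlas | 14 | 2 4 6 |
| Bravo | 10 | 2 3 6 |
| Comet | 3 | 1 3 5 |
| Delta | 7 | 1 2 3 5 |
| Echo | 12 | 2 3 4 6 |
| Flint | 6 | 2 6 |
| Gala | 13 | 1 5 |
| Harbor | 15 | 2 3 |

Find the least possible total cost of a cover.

15

Comet, Echo together cover every certification (Comet ∪ Echo = {1, 2, 3, 4, 5, 6}); total cost 3 + 12 = 15.
The greedy pick Comet, Flint, Echo costs 21; no covering selection beats 15.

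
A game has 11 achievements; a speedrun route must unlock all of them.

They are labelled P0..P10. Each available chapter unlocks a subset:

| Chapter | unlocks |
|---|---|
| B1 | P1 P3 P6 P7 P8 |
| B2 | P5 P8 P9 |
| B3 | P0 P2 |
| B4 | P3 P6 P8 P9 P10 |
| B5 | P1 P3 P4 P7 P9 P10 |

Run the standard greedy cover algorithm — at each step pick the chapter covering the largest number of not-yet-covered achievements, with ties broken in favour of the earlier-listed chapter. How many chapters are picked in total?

Greedy: pick B5 (covers 6 new) → pick B1 (covers 2 new) → pick B3 (covers 2 new) → pick B2 (covers 1 new). Total picks: 4.

4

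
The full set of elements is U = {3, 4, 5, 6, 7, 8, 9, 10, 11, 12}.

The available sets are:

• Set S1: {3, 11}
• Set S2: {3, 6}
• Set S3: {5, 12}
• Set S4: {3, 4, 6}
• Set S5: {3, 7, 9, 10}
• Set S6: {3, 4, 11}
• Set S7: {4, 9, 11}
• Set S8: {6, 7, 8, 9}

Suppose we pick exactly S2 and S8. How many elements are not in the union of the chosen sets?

Union of S2, S8 = {3, 6, 7, 8, 9}.
Not covered: 4, 5, 10, 11, 12 — 5 elements.

5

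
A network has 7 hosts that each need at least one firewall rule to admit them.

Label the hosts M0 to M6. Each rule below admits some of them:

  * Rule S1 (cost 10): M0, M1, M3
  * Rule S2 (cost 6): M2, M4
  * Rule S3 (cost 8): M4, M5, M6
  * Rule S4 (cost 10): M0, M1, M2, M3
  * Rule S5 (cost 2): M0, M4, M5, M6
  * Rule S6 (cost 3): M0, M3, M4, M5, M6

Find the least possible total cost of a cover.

S4, S5 together cover every host (S4 ∪ S5 = {M0, M1, M2, M3, M4, M5, M6}); total cost 10 + 2 = 12.
The greedy pick S5, S6, S4 costs 15; no covering selection beats 12.

12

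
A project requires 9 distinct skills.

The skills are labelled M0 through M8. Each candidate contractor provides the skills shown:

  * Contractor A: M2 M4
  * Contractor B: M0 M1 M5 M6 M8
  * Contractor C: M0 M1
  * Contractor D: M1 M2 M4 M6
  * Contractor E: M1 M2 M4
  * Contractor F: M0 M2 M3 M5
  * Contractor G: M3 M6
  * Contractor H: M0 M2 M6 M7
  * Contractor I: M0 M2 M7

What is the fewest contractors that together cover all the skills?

B and D and G and I together: B ∪ D ∪ G ∪ I = {M0, M1, M2, M3, M4, M5, M6, M7, M8} — every skill is covered.
No 3 of the 9 contractors cover everything (all 84 combinations miss at least one skill), so 4 is optimal.

4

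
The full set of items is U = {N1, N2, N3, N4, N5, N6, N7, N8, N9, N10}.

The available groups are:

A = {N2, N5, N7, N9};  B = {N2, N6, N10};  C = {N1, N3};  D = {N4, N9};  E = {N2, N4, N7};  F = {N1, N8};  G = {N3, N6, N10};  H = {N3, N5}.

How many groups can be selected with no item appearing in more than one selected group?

B, D, F, H are pairwise disjoint (B={N2,N6,N10}; D={N4,N9}; F={N1,N8}; H={N3,N5}).
Every remaining group overlaps one of these, and no 5 of the listed groups are pairwise disjoint, so 4 is the maximum.

4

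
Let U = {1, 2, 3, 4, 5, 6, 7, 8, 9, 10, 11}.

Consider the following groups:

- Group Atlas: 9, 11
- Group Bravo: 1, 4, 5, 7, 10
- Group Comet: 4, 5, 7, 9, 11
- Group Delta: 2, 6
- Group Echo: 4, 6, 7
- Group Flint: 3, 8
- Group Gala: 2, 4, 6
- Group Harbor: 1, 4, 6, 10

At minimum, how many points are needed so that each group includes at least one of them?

H = {3, 6, 9, 10} meets every group (each contains at least one member of H), and |H| = 4.
The groups Atlas, Bravo, Delta, Flint are pairwise disjoint, so any hitting set needs a separate point for each — at least 4. Hence 4 is optimal.

4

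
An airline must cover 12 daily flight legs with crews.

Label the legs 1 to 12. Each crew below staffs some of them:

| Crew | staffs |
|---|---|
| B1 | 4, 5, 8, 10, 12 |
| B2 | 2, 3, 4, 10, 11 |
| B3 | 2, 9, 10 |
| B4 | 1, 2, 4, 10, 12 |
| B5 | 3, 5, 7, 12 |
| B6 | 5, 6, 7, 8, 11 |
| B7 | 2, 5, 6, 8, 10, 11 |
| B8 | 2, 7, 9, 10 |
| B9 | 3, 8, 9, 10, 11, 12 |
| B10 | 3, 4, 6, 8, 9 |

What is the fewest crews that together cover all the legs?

3

B4 and B6 and B10 together: B4 ∪ B6 ∪ B10 = {1, 2, 3, 4, 5, 6, 7, 8, 9, 10, 11, 12} — every leg is covered.
Only B4 contains 1, so B4 is forced; the remaining 7 legs need at least 2 more crews (each remaining crew adds at most 5) — so at least 3 crews are needed, and 3 is optimal.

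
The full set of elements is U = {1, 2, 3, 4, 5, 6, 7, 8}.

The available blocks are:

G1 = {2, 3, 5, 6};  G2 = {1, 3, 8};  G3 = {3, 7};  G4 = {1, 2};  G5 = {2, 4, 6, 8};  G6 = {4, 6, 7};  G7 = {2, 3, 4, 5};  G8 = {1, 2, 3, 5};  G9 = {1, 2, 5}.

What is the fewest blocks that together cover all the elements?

3

G2 and G6 and G9 together: G2 ∪ G6 ∪ G9 = {1, 2, 3, 4, 5, 6, 7, 8} — every element is covered.
No 2 of the 9 blocks cover everything (all 36 combinations miss at least one element), so 3 is optimal.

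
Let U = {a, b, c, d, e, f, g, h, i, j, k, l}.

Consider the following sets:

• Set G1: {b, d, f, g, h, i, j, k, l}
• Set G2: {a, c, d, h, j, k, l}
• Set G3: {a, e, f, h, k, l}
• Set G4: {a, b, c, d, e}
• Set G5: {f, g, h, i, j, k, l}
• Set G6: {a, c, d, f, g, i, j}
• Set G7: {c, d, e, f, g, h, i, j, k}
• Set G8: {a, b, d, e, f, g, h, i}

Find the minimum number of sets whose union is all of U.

2

G2 and G8 together: G2 ∪ G8 = {a, b, c, d, e, f, g, h, i, j, k, l} — every element is covered.
No single set has all 12 elements (the largest, G1, has 9), so 2 is optimal.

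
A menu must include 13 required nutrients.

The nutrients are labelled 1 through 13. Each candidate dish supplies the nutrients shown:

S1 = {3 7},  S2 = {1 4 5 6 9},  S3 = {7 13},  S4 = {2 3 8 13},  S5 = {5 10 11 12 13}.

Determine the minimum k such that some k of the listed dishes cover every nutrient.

S2 and S3 and S4 and S5 together: S2 ∪ S3 ∪ S4 ∪ S5 = {1, 2, 3, 4, 5, 6, 7, 8, 9, 10, 11, 12, 13} — every nutrient is covered.
No 3 of the 5 dishes cover everything (all 10 combinations miss at least one nutrient), so 4 is optimal.

4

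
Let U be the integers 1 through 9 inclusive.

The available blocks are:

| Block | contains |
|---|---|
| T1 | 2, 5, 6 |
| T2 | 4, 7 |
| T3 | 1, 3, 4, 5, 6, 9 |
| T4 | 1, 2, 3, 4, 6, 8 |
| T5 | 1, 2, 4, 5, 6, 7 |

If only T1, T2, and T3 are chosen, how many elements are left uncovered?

1

Union of T1, T2, T3 = {1, 2, 3, 4, 5, 6, 7, 9}.
Not covered: 8 — 1 element.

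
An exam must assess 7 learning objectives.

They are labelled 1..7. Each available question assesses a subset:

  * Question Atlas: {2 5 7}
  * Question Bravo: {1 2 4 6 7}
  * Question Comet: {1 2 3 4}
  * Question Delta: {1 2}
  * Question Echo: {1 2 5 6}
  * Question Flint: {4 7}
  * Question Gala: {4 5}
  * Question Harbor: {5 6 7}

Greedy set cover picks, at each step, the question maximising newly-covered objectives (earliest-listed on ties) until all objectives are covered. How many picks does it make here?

3

Greedy: pick Bravo (covers 5 new) → pick Atlas (covers 1 new) → pick Comet (covers 1 new). Total picks: 3.
(The true minimum cover uses only 2 questions, so greedy is not optimal here.)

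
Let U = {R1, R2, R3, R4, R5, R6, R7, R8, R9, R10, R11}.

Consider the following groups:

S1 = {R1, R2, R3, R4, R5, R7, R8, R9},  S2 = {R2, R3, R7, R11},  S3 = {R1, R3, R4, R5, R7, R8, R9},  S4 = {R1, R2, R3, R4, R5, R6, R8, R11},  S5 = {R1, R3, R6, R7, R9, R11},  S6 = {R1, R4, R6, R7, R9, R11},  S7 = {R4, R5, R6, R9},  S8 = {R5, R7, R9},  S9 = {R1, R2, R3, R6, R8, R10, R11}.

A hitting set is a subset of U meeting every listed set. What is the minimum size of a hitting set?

2

The 2 items {R3, R9} hit every group.
The groups S2, S7 are pairwise disjoint, so any hitting set needs a separate item for each — at least 2. Hence 2 is optimal.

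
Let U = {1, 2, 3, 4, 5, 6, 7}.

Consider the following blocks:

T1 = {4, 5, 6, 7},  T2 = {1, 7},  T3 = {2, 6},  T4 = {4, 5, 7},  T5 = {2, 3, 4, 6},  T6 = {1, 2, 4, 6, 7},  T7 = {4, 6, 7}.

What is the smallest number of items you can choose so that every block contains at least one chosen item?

2

H = {6, 7} meets every block (each contains at least one member of H), and |H| = 2.
The blocks T3, T4 are pairwise disjoint, so any hitting set needs a separate item for each — at least 2. Hence 2 is optimal.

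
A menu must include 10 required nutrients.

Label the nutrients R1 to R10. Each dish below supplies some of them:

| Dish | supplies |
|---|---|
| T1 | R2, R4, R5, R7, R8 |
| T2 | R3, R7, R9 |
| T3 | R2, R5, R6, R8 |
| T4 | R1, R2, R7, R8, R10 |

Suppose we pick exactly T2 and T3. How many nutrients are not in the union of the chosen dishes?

Union of T2, T3 = {R2, R3, R5, R6, R7, R8, R9}.
Not covered: R1, R4, R10 — 3 nutrients.

3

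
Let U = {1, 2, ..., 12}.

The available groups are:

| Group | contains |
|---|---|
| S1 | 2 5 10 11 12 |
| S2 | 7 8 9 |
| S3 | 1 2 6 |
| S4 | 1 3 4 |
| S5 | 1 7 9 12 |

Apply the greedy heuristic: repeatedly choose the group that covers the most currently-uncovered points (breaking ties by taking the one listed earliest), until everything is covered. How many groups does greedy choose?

4

Greedy: pick S1 (covers 5 new) → pick S2 (covers 3 new) → pick S4 (covers 3 new) → pick S3 (covers 1 new). Total picks: 4.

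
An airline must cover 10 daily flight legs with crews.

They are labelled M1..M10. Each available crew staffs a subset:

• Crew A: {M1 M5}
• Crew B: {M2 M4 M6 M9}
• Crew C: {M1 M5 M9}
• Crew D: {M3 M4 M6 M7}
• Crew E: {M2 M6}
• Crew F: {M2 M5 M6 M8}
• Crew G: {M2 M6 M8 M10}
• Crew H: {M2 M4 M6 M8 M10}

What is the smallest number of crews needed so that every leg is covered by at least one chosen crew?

Take {C, D, H}. Their union is {M1, M2, M3, M4, M5, M6, M7, M8, M9, M10}, which is all 10 legs.
Only D contains M3, so D is forced; the remaining 6 legs need at least 2 more crews (each remaining crew adds at most 3) — so at least 3 crews are needed, and 3 is optimal.

3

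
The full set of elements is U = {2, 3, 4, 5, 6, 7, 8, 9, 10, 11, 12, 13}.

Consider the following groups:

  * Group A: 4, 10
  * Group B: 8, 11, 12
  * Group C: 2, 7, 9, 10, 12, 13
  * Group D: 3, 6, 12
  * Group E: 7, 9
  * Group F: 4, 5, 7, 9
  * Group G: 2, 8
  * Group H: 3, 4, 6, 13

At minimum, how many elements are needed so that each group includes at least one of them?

T = {2, 4, 9, 12} meets every group (each contains at least one member of T), and |T| = 4.
The groups A, D, E, G are pairwise disjoint, so any hitting set needs a separate element for each — at least 4. Hence 4 is optimal.

4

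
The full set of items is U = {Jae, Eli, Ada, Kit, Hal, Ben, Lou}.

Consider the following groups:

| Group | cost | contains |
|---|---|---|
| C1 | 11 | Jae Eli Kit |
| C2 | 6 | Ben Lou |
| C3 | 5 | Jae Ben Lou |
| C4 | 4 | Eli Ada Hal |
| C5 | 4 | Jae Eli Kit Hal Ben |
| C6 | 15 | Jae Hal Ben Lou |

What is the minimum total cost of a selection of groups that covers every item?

13

C3, C4, C5 together cover every item (C3 ∪ C4 ∪ C5 = {Jae, Eli, Ada, Kit, Hal, Ben, Lou}); total cost 5 + 4 + 4 = 13.
No covering selection has total cost below 13.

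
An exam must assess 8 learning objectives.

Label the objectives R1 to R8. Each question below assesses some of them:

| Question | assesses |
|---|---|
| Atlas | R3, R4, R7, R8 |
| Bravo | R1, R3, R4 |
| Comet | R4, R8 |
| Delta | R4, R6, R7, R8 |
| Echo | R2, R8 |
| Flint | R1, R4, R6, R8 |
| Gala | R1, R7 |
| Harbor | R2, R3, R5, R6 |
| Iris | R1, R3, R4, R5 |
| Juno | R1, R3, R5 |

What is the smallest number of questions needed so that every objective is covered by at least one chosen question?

3

Atlas and Harbor and Juno together: Atlas ∪ Harbor ∪ Juno = {R1, R2, R3, R4, R5, R6, R7, R8} — every objective is covered.
No 2 of the 10 questions cover everything (all 45 combinations miss at least one objective), so 3 is optimal.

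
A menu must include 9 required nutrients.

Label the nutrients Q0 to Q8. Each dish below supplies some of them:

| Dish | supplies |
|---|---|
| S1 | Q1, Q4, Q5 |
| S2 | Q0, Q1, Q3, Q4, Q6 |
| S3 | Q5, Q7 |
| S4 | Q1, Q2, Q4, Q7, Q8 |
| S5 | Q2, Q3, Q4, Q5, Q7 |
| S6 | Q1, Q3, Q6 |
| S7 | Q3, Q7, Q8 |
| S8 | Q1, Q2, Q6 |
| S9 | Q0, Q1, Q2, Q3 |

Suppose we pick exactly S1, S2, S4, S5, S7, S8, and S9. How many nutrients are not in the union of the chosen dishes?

0

Union of S1, S2, S4, S5, S7, S8, S9 = {Q0, Q1, Q2, Q3, Q4, Q5, Q6, Q7, Q8} — that's every nutrient, so 0 are uncovered.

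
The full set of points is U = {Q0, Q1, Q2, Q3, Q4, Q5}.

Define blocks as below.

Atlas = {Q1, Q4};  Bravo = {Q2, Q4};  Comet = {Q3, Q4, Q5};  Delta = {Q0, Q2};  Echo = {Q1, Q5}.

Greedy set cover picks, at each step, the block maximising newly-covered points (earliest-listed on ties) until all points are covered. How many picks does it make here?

Greedy: pick Comet (covers 3 new) → pick Delta (covers 2 new) → pick Atlas (covers 1 new). Total picks: 3.

3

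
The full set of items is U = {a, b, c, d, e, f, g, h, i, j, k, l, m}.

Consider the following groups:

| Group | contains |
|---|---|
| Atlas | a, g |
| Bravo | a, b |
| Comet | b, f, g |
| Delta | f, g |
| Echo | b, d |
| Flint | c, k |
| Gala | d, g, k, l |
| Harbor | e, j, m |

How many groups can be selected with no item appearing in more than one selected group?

Bravo, Delta, Flint, Harbor are pairwise disjoint (Bravo={a,b}; Delta={f,g}; Flint={c,k}; Harbor={e,j,m}).
Every remaining group overlaps one of these, and no 5 of the listed groups are pairwise disjoint, so 4 is the maximum.

4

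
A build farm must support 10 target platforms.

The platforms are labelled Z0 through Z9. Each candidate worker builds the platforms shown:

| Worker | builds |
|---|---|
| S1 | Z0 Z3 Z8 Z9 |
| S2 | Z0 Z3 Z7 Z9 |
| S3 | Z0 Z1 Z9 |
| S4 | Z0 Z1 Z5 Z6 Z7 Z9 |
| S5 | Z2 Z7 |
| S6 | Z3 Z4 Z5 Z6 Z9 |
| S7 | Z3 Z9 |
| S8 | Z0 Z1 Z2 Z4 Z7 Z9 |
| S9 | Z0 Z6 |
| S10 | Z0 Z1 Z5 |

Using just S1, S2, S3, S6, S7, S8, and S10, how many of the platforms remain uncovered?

Union of S1, S2, S3, S6, S7, S8, S10 = {Z0, Z1, Z2, Z3, Z4, Z5, Z6, Z7, Z8, Z9} — that's every platform, so 0 are uncovered.

0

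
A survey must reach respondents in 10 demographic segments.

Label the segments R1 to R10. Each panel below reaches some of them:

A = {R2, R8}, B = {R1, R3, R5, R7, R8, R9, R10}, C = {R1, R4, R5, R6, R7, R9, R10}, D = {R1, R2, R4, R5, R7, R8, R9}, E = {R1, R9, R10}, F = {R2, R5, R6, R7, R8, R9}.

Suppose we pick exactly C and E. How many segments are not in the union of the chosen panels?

Union of C, E = {R1, R4, R5, R6, R7, R9, R10}.
Not covered: R2, R3, R8 — 3 segments.

3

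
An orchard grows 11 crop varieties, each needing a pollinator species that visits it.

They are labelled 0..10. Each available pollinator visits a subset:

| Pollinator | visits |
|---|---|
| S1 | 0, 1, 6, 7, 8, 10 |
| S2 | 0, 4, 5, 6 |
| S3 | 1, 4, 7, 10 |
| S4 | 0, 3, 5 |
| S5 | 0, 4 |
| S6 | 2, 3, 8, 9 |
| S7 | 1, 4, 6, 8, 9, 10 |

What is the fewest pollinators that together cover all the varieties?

Take {S1, S2, S6}. Their union is {0, 1, 2, 3, 4, 5, 6, 7, 8, 9, 10}, which is all 11 varieties.
Only S6 contains 2, so S6 is forced; the remaining 7 varieties need at least 2 more pollinators (each remaining pollinator adds at most 5) — so at least 3 pollinators are needed, and 3 is optimal.

3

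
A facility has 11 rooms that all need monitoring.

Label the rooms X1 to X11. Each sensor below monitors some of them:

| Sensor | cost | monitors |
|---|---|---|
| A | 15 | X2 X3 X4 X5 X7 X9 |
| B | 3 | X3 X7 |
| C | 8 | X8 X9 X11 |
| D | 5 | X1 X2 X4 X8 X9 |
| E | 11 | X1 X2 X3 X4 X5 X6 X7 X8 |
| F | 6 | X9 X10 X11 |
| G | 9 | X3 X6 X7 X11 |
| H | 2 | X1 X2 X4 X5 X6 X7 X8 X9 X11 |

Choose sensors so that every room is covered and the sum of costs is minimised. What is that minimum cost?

B, F, H together cover every room (B ∪ F ∪ H = {X1, X2, X3, X4, X5, X6, X7, X8, X9, X10, X11}); total cost 3 + 6 + 2 = 11.
No covering selection has total cost below 11.

11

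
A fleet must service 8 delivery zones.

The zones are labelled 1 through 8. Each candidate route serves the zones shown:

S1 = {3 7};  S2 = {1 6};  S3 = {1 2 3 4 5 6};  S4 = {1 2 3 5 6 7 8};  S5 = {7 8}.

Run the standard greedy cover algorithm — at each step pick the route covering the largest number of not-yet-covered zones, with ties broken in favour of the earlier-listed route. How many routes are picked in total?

Greedy: pick S4 (covers 7 new) → pick S3 (covers 1 new). Total picks: 2.

2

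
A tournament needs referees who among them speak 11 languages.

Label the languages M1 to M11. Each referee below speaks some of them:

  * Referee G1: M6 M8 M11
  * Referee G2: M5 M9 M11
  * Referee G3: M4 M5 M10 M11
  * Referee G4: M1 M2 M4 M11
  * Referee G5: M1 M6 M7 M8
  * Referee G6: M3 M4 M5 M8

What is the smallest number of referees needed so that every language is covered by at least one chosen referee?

Take {G2, G3, G4, G5, G6}. Their union is {M1, M2, M3, M4, M5, M6, M7, M8, M9, M10, M11}, which is all 11 languages.
No 4 of the 6 referees cover everything (all 15 combinations miss at least one language), so 5 is optimal.

5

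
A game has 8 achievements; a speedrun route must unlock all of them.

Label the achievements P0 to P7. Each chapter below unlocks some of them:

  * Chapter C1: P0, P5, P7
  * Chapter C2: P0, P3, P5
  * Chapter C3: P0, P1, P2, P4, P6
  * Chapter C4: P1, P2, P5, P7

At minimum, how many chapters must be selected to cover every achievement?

3

Take {C2, C3, C4}. Their union is {P0, P1, P2, P3, P4, P5, P6, P7}, which is all 8 achievements.
Only C2 contains P3, so C2 is forced; the remaining 5 achievements need at least 2 more chapters (each remaining chapter adds at most 4) — so at least 3 chapters are needed, and 3 is optimal.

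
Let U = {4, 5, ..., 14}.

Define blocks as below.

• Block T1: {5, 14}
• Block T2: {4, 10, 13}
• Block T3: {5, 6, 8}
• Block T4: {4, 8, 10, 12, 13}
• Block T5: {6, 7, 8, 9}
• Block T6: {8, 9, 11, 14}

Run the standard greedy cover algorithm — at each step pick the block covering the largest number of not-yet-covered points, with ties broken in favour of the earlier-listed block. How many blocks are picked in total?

Greedy: pick T4 (covers 5 new) → pick T5 (covers 3 new) → pick T1 (covers 2 new) → pick T6 (covers 1 new). Total picks: 4.

4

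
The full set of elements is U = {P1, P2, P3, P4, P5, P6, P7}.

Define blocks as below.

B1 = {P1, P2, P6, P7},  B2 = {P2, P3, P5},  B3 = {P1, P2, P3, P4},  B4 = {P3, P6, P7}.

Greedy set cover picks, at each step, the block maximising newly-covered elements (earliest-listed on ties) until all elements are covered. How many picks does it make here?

Greedy: pick B1 (covers 4 new) → pick B2 (covers 2 new) → pick B3 (covers 1 new). Total picks: 3.

3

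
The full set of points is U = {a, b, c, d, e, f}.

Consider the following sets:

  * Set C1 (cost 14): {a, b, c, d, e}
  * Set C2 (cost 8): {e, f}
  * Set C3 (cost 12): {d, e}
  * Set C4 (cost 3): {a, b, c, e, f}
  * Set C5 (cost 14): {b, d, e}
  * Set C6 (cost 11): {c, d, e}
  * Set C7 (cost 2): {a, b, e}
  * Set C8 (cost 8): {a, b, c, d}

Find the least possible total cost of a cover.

11

C4, C8 together cover every point (C4 ∪ C8 = {a, b, c, d, e, f}); total cost 3 + 8 = 11.
No covering selection has total cost below 11.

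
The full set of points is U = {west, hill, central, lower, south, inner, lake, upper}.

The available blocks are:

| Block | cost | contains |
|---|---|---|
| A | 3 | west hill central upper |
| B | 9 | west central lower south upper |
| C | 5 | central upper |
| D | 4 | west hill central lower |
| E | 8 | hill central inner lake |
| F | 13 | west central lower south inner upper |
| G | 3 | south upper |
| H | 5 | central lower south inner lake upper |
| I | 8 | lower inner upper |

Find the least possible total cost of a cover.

A, H together cover every point (A ∪ H = {west, hill, central, lower, south, inner, lake, upper}); total cost 3 + 5 = 8.
No covering selection has total cost below 8.

8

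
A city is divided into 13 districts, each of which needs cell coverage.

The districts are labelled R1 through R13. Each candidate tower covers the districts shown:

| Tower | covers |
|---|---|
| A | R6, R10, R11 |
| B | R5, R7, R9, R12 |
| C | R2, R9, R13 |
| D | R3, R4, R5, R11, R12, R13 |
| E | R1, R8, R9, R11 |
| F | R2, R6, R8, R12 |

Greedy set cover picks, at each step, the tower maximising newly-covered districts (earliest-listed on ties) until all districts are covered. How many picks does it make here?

Greedy: pick D (covers 6 new) → pick E (covers 3 new) → pick A (covers 2 new) → pick B (covers 1 new) → pick C (covers 1 new). Total picks: 5.

5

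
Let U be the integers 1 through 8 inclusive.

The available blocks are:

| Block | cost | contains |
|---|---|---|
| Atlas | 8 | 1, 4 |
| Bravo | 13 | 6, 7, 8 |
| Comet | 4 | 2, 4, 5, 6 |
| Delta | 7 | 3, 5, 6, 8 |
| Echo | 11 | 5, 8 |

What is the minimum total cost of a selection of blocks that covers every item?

Atlas, Bravo, Comet, Delta together cover every item (Atlas ∪ Bravo ∪ Comet ∪ Delta = {1, 2, 3, 4, 5, 6, 7, 8}); total cost 8 + 13 + 4 + 7 = 32.
No covering selection has total cost below 32.

32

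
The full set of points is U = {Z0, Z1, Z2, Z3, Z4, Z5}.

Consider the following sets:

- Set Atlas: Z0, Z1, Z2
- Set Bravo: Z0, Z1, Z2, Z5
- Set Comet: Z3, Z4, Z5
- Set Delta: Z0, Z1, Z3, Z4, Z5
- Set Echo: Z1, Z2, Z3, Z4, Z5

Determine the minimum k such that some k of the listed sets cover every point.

2

Bravo and Delta cover everything between them: the union {Z0, Z1, Z2, Z3, Z4, Z5} is all of U.
No single set has all 6 points (the largest, Delta, has 5), so 2 is optimal.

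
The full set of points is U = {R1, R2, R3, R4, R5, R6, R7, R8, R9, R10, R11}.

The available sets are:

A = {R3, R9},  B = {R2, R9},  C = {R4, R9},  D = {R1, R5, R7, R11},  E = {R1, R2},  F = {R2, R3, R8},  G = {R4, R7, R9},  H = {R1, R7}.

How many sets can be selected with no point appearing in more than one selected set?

3

C, F, H are pairwise disjoint (C={R4,R9}; F={R2,R3,R8}; H={R1,R7}).
Every remaining set overlaps one of these, and no 4 of the listed sets are pairwise disjoint, so 3 is the maximum.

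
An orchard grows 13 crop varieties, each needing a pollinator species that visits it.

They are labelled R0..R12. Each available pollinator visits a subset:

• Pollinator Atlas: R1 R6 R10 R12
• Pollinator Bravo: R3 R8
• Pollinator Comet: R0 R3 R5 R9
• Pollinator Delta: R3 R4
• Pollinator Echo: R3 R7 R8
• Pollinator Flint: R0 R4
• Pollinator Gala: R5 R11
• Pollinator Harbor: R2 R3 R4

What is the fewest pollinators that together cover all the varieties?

5

Take {Atlas, Comet, Echo, Gala, Harbor}. Their union is {R0, R1, R2, R3, R4, R5, R6, R7, R8, R9, R10, R11, R12}, which is all 13 varieties.
No 4 of the 8 pollinators cover everything (all 70 combinations miss at least one variety), so 5 is optimal.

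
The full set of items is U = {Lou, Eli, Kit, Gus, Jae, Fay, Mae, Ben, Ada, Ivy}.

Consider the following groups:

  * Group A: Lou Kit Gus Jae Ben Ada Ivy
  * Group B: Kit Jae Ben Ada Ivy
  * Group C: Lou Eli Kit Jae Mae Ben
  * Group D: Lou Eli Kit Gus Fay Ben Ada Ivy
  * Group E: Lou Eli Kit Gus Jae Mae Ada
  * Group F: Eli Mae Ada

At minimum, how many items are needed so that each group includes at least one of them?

The 2 items {Mae, Ben} hit every group.
No single item lies in every group, so at least 2 are needed and 2 is optimal.

2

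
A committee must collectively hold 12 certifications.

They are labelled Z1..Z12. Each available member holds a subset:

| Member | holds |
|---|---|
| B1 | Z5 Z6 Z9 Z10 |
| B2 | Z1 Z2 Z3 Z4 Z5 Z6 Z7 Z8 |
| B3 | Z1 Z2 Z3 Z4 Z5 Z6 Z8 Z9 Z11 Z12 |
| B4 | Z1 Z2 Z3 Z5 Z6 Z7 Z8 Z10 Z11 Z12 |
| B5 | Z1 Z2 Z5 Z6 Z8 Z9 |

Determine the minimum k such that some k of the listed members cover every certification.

Take {B3, B4}. Their union is {Z1, Z2, Z3, Z4, Z5, Z6, Z7, Z8, Z9, Z10, Z11, Z12}, which is all 12 certifications.
No single member has all 12 certifications (the largest, B3, has 10), so 2 is optimal.

2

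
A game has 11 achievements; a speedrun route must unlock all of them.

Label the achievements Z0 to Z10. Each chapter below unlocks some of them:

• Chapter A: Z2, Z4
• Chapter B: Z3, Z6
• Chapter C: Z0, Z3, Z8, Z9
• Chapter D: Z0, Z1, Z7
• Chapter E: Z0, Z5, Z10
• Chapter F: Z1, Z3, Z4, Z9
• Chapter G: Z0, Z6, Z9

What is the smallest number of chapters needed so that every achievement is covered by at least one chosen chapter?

5

Take {A, C, D, E, G}. Their union is {Z0, Z1, Z2, Z3, Z4, Z5, Z6, Z7, Z8, Z9, Z10}, which is all 11 achievements.
Only C contains Z8, so C is forced; the remaining 7 achievements need at least 4 more chapters (each remaining chapter adds at most 2) — so at least 5 chapters are needed, and 5 is optimal.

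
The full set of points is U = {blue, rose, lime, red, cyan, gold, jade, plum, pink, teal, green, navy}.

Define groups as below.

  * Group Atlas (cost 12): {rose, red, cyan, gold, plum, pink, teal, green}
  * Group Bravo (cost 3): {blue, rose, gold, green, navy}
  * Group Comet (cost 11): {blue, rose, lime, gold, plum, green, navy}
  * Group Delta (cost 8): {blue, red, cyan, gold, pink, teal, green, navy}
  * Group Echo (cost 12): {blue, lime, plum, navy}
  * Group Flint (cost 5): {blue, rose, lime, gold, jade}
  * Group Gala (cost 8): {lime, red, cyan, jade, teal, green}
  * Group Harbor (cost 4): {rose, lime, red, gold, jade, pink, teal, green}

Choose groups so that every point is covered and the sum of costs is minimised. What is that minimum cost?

Atlas, Bravo, Harbor together cover every point (Atlas ∪ Bravo ∪ Harbor = {blue, rose, lime, red, cyan, gold, jade, plum, pink, teal, green, navy}); total cost 12 + 3 + 4 = 19.
No covering selection has total cost below 19.

19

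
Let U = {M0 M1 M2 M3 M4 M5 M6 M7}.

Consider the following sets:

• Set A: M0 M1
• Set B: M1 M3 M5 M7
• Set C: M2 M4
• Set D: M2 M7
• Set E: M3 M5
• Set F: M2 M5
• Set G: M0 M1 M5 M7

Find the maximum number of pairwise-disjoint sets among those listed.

3

A, C, E are pairwise disjoint (A={M0,M1}; C={M2,M4}; E={M3,M5}).
Every remaining set overlaps one of these, and no 4 of the listed sets are pairwise disjoint, so 3 is the maximum.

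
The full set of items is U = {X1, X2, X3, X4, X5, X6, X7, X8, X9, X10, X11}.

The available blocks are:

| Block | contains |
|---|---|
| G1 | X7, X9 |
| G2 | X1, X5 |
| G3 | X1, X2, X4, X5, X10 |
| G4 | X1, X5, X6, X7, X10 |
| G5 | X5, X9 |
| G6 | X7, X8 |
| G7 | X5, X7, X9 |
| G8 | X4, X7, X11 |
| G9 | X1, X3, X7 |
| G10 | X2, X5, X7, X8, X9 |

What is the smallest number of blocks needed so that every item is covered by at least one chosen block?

4

G4, G8, G9, and G10 cover everything between them: the union {X1, X2, X3, X4, X5, X6, X7, X8, X9, X10, X11} is all of U.
No 3 of the 10 blocks cover everything (all 120 combinations miss at least one item), so 4 is optimal.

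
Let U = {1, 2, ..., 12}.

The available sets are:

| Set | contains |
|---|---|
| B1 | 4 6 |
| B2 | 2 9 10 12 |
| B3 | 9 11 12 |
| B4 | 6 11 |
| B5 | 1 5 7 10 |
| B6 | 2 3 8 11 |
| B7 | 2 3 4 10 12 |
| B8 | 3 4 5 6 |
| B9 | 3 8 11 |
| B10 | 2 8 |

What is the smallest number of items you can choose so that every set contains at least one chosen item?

4

H = {2, 5, 6, 11} meets every set (each contains at least one member of H), and |H| = 4.
The sets B1, B3, B5, B10 are pairwise disjoint, so any hitting set needs a separate item for each — at least 4. Hence 4 is optimal.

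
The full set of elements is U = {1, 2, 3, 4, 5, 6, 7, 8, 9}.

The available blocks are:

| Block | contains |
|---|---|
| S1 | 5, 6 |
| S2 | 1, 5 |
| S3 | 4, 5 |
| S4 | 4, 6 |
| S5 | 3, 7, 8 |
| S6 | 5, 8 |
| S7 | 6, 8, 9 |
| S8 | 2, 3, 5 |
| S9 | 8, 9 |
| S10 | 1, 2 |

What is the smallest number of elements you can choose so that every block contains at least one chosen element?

4

The 4 elements {1, 4, 5, 8} hit every block.
No choice of 3 elements meets every block, so 4 is the minimum.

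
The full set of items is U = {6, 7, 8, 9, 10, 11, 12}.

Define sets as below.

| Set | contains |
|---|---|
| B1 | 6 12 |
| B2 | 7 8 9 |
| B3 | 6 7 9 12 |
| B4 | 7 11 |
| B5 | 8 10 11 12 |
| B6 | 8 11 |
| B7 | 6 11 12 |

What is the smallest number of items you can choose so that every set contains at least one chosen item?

H = {6, 8, 11} meets every set (each contains at least one member of H), and |H| = 3.
No choice of 2 items meets every set, so 3 is the minimum.

3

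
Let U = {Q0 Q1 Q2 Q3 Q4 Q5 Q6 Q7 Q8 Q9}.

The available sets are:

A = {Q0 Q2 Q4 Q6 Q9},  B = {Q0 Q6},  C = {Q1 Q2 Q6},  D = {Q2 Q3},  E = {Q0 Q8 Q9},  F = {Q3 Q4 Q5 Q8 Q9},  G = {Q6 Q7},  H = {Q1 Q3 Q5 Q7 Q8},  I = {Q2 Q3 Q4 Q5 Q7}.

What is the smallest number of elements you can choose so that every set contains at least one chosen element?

3

T = {Q3, Q6, Q9} meets every set (each contains at least one member of T), and |T| = 3.
The sets D, E, G are pairwise disjoint, so any hitting set needs a separate element for each — at least 3. Hence 3 is optimal.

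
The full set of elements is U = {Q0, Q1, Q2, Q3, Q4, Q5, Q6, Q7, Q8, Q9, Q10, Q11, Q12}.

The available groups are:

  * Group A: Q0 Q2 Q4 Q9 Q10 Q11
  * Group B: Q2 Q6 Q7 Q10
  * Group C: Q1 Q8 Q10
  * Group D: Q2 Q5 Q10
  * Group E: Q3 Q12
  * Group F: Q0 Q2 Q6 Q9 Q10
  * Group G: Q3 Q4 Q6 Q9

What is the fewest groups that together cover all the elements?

A, B, C, D, and E cover everything between them: the union {Q0, Q1, Q2, Q3, Q4, Q5, Q6, Q7, Q8, Q9, Q10, Q11, Q12} is all of U.
Only A contains Q11, so A is forced; the remaining 7 elements need at least 4 more groups (each remaining group adds at most 2) — so at least 5 groups are needed, and 5 is optimal.

5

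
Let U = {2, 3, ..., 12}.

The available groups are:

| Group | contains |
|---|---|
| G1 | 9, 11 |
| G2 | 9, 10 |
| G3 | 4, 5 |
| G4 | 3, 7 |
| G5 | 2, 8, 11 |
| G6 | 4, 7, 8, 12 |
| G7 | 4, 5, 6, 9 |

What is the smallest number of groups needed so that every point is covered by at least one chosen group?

5

G2, G4, G5, G6, and G7 cover everything between them: the union {2, 3, 4, 5, 6, 7, 8, 9, 10, 11, 12} is all of U.
No 4 of the 7 groups cover everything (all 35 combinations miss at least one point), so 5 is optimal.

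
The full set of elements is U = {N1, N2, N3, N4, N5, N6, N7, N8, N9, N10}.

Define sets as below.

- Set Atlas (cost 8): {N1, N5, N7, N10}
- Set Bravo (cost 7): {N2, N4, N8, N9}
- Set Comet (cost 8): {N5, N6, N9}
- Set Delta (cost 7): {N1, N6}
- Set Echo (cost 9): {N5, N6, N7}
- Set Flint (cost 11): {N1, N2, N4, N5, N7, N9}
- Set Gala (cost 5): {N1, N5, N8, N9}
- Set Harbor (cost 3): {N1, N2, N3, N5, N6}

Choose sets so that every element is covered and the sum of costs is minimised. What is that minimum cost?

Atlas, Bravo, Harbor together cover every element (Atlas ∪ Bravo ∪ Harbor = {N1, N2, N3, N4, N5, N6, N7, N8, N9, N10}); total cost 8 + 7 + 3 = 18.
No covering selection has total cost below 18.

18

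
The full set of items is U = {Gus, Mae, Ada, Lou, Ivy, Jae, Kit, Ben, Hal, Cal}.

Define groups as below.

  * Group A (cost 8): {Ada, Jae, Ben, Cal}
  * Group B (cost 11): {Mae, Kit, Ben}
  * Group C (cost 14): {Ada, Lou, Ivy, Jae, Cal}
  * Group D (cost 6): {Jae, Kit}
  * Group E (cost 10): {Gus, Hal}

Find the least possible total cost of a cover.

35

B, C, E together cover every item (B ∪ C ∪ E = {Gus, Mae, Ada, Lou, Ivy, Jae, Kit, Ben, Hal, Cal}); total cost 11 + 14 + 10 = 35.
The greedy pick A, E, B, C costs 43; no covering selection beats 35.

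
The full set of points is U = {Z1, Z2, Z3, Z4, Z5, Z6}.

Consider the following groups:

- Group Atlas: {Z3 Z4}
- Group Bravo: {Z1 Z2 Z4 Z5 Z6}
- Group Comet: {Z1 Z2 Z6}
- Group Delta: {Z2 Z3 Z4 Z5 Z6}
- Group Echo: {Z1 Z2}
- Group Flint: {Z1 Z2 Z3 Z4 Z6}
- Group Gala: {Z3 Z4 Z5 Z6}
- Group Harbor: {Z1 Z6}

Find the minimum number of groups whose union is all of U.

2

Take {Bravo, Flint}. Their union is {Z1, Z2, Z3, Z4, Z5, Z6}, which is all 6 points.
No single group has all 6 points (the largest, Bravo, has 5), so 2 is optimal.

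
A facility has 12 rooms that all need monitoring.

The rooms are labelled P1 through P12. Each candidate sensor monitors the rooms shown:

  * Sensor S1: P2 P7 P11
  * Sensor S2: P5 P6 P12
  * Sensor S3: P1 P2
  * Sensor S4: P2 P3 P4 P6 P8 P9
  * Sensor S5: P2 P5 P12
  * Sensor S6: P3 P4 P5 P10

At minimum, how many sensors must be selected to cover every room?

Take {S1, S3, S4, S5, S6}. Their union is {P1, P2, P3, P4, P5, P6, P7, P8, P9, P10, P11, P12}, which is all 12 rooms.
No 4 of the 6 sensors cover everything (all 15 combinations miss at least one room), so 5 is optimal.

5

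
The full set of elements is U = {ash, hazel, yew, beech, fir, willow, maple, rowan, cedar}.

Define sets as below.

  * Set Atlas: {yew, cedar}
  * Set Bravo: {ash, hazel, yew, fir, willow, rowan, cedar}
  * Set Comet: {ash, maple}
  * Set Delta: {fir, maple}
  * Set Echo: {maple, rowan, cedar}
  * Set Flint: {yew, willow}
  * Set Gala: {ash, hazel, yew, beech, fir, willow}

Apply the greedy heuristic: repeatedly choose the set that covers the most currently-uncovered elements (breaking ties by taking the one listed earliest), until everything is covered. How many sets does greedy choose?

3

Greedy: pick Bravo (covers 7 new) → pick Comet (covers 1 new) → pick Gala (covers 1 new). Total picks: 3.
(The true minimum cover uses only 2 sets, so greedy is not optimal here.)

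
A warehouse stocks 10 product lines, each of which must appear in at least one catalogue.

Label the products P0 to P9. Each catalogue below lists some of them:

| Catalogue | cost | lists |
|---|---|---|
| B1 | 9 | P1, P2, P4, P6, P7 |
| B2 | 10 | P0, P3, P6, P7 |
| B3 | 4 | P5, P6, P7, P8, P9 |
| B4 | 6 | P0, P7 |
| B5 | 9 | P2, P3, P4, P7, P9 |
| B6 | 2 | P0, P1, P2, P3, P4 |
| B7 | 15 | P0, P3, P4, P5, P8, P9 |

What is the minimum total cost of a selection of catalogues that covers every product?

B3, B6 together cover every product (B3 ∪ B6 = {P0, P1, P2, P3, P4, P5, P6, P7, P8, P9}); total cost 4 + 2 = 6.
No covering selection has total cost below 6.

6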